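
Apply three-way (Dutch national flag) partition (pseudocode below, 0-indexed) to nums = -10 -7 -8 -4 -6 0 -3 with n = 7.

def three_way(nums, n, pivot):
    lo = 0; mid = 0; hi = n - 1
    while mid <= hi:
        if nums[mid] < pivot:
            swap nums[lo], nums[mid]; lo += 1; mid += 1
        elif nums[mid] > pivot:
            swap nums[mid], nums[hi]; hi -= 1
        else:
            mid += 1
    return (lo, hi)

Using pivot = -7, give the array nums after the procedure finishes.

-10 -8 -7 -6 0 -3 -4

lo=0 mid=0 hi=6
-10<-7: swap(0,0), lo=1 mid=1 ⇒ -10 -7 -8 -4 -6 0 -3
-7=-7: mid=2
-8<-7: swap(1,2), lo=2 mid=3 ⇒ -10 -8 -7 -4 -6 0 -3
-4>-7: swap(3,6), hi=5 ⇒ -10 -8 -7 -3 -6 0 -4
-3>-7: swap(3,5), hi=4 ⇒ -10 -8 -7 0 -6 -3 -4
0>-7: swap(3,4), hi=3 ⇒ -10 -8 -7 -6 0 -3 -4
-6>-7: swap(3,3), hi=2 ⇒ -10 -8 -7 -6 0 -3 -4
done. lo=2 hi=2; nums=-10 -8 -7 -6 0 -3 -4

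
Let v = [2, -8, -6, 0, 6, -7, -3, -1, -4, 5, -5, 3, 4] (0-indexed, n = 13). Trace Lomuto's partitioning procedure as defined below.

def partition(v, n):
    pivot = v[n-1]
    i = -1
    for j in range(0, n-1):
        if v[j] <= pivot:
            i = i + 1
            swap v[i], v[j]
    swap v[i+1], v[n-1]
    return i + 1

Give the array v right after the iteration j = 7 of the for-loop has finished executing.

pivot=4, i=-1
j=0: 2≤4, i=0, swap(0,0) ⇒ [2, -8, -6, 0, 6, -7, -3, -1, -4, 5, -5, 3, 4]
j=1: -8≤4, i=1, swap(1,1) ⇒ [2, -8, -6, 0, 6, -7, -3, -1, -4, 5, -5, 3, 4]
j=2: -6≤4, i=2, swap(2,2) ⇒ [2, -8, -6, 0, 6, -7, -3, -1, -4, 5, -5, 3, 4]
j=3: 0≤4, i=3, swap(3,3) ⇒ [2, -8, -6, 0, 6, -7, -3, -1, -4, 5, -5, 3, 4]
j=4: 6>4, skip
j=5: -7≤4, i=4, swap(4,5) ⇒ [2, -8, -6, 0, -7, 6, -3, -1, -4, 5, -5, 3, 4]
j=6: -3≤4, i=5, swap(5,6) ⇒ [2, -8, -6, 0, -7, -3, 6, -1, -4, 5, -5, 3, 4]
j=7: -1≤4, i=6, swap(6,7) ⇒ [2, -8, -6, 0, -7, -3, -1, 6, -4, 5, -5, 3, 4]
(after j=7) v = [2, -8, -6, 0, -7, -3, -1, 6, -4, 5, -5, 3, 4]

[2, -8, -6, 0, -7, -3, -1, 6, -4, 5, -5, 3, 4]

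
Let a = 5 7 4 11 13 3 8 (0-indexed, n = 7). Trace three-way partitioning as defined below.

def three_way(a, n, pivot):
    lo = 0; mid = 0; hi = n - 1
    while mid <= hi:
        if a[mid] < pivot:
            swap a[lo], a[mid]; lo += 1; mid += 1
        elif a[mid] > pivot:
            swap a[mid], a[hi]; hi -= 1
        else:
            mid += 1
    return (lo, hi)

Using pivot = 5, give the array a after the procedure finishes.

3 4 5 13 11 8 7

pivot = 5; lo=0, mid=0, hi=6
a[mid]=5=5: mid=1
a[mid]=7>5: swap a[1],a[6]; hi=5 → 5 8 4 11 13 3 7
a[mid]=8>5: swap a[1],a[5]; hi=4 → 5 3 4 11 13 8 7
a[mid]=3<5: swap a[0],a[1]; lo=1,mid=2 → 3 5 4 11 13 8 7
a[mid]=4<5: swap a[1],a[2]; lo=2,mid=3 → 3 4 5 11 13 8 7
a[mid]=11>5: swap a[3],a[4]; hi=3 → 3 4 5 13 11 8 7
a[mid]=13>5: swap a[3],a[3]; hi=2 → 3 4 5 13 11 8 7
end: lo=2, hi=2; a = 3 4 5 13 11 8 7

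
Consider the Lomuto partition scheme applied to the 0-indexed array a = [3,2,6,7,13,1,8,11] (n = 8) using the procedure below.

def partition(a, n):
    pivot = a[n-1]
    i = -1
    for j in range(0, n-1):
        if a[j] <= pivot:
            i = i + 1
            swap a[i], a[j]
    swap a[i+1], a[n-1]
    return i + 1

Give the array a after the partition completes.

pivot=11, i=-1
j=0: 3≤11, i=0, swap(0,0) ⇒ [3,2,6,7,13,1,8,11]
j=1: 2≤11, i=1, swap(1,1) ⇒ [3,2,6,7,13,1,8,11]
j=2: 6≤11, i=2, swap(2,2) ⇒ [3,2,6,7,13,1,8,11]
j=3: 7≤11, i=3, swap(3,3) ⇒ [3,2,6,7,13,1,8,11]
j=4: 13>11, skip
j=5: 1≤11, i=4, swap(4,5) ⇒ [3,2,6,7,1,13,8,11]
j=6: 8≤11, i=5, swap(5,6) ⇒ [3,2,6,7,1,8,13,11]
swap(6,7) ⇒ [3,2,6,7,1,8,11,13]; return 6

[3,2,6,7,1,8,11,13]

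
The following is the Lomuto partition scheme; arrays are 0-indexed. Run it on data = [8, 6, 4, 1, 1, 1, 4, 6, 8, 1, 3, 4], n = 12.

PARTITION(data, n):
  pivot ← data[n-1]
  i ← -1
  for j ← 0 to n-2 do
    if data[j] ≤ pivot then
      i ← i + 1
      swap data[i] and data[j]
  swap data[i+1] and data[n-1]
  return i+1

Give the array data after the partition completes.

[4, 1, 1, 1, 4, 1, 3, 4, 8, 6, 8, 6]

pivot = data[11] = 4; i = -1
j=0: data[0]=8 > 4 → no swap
j=1: data[1]=6 > 4 → no swap
j=2: data[2]=4 ≤ 4 → i=0, swap data[0],data[2] → [4, 6, 8, 1, 1, 1, 4, 6, 8, 1, 3, 4]
j=3: data[3]=1 ≤ 4 → i=1, swap data[1],data[3] → [4, 1, 8, 6, 1, 1, 4, 6, 8, 1, 3, 4]
j=4: data[4]=1 ≤ 4 → i=2, swap data[2],data[4] → [4, 1, 1, 6, 8, 1, 4, 6, 8, 1, 3, 4]
j=5: data[5]=1 ≤ 4 → i=3, swap data[3],data[5] → [4, 1, 1, 1, 8, 6, 4, 6, 8, 1, 3, 4]
j=6: data[6]=4 ≤ 4 → i=4, swap data[4],data[6] → [4, 1, 1, 1, 4, 6, 8, 6, 8, 1, 3, 4]
j=7: data[7]=6 > 4 → no swap
j=8: data[8]=8 > 4 → no swap
j=9: data[9]=1 ≤ 4 → i=5, swap data[5],data[9] → [4, 1, 1, 1, 4, 1, 8, 6, 8, 6, 3, 4]
j=10: data[10]=3 ≤ 4 → i=6, swap data[6],data[10] → [4, 1, 1, 1, 4, 1, 3, 6, 8, 6, 8, 4]
final swap data[7],data[11] → [4, 1, 1, 1, 4, 1, 3, 4, 8, 6, 8, 6]; return 7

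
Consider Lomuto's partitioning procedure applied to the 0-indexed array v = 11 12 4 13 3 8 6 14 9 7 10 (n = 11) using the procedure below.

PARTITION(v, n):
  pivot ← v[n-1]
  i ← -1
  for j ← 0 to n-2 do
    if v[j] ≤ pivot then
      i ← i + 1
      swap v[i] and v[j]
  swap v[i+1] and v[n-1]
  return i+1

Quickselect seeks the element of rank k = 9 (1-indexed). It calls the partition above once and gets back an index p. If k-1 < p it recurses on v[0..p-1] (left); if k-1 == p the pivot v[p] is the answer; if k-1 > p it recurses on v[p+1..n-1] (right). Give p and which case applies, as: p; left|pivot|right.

pivot=10, i=-1
j=0: 11>10, skip
j=1: 12>10, skip
j=2: 4≤10, i=0, swap(0,2) ⇒ 4 12 11 13 3 8 6 14 9 7 10
j=3: 13>10, skip
j=4: 3≤10, i=1, swap(1,4) ⇒ 4 3 11 13 12 8 6 14 9 7 10
j=5: 8≤10, i=2, swap(2,5) ⇒ 4 3 8 13 12 11 6 14 9 7 10
j=6: 6≤10, i=3, swap(3,6) ⇒ 4 3 8 6 12 11 13 14 9 7 10
j=7: 14>10, skip
j=8: 9≤10, i=4, swap(4,8) ⇒ 4 3 8 6 9 11 13 14 12 7 10
j=9: 7≤10, i=5, swap(5,9) ⇒ 4 3 8 6 9 7 13 14 12 11 10
swap(6,10) ⇒ 4 3 8 6 9 7 10 14 12 11 13; return 6
p = 6; k-1 = 8 > 6 ⇒ right

6; right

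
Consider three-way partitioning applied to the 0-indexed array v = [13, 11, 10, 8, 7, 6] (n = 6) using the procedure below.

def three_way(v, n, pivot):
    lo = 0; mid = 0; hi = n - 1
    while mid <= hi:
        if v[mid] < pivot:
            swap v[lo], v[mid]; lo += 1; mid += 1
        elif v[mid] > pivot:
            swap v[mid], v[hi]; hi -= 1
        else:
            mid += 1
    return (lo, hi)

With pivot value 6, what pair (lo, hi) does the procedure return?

pivot = 6; lo=0, mid=0, hi=5
v[mid]=13>6: swap v[0],v[5]; hi=4 → [6, 11, 10, 8, 7, 13]
v[mid]=6=6: mid=1
v[mid]=11>6: swap v[1],v[4]; hi=3 → [6, 7, 10, 8, 11, 13]
v[mid]=7>6: swap v[1],v[3]; hi=2 → [6, 8, 10, 7, 11, 13]
v[mid]=8>6: swap v[1],v[2]; hi=1 → [6, 10, 8, 7, 11, 13]
v[mid]=10>6: swap v[1],v[1]; hi=0 → [6, 10, 8, 7, 11, 13]
end: lo=0, hi=0; v = [6, 10, 8, 7, 11, 13]

(0, 0)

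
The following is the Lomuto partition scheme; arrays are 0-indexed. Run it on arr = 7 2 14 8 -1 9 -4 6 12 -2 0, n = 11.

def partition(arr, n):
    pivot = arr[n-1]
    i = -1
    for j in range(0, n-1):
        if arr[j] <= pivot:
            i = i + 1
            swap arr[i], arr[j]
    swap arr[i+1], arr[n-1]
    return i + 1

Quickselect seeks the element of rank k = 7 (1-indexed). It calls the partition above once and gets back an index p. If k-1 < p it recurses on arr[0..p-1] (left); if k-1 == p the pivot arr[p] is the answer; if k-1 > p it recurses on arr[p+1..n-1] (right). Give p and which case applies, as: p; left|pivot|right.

3; right

pivot=0, i=-1
j=0: 7>0, skip
j=1: 2>0, skip
j=2: 14>0, skip
j=3: 8>0, skip
j=4: -1≤0, i=0, swap(0,4) ⇒ -1 2 14 8 7 9 -4 6 12 -2 0
j=5: 9>0, skip
j=6: -4≤0, i=1, swap(1,6) ⇒ -1 -4 14 8 7 9 2 6 12 -2 0
j=7: 6>0, skip
j=8: 12>0, skip
j=9: -2≤0, i=2, swap(2,9) ⇒ -1 -4 -2 8 7 9 2 6 12 14 0
swap(3,10) ⇒ -1 -4 -2 0 7 9 2 6 12 14 8; return 3
p = 3; k-1 = 6 > 3 ⇒ right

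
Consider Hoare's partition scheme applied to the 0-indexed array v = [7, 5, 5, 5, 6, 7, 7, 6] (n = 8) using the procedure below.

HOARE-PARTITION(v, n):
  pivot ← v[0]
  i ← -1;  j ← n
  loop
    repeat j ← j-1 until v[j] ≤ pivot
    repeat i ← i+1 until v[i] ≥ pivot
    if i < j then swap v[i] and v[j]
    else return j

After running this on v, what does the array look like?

pivot = v[0] = 7; i = -1, j = 8
j→7 (v[7]=6≤7), i→0 (v[0]=7≥7); i<j, swap → [6, 5, 5, 5, 6, 7, 7, 7]
j→6 (v[6]=7≤7), i→5 (v[5]=7≥7); i<j, swap → [6, 5, 5, 5, 6, 7, 7, 7]
j→5, i→6; i≥j, return j=5. v = [6, 5, 5, 5, 6, 7, 7, 7]

[6, 5, 5, 5, 6, 7, 7, 7]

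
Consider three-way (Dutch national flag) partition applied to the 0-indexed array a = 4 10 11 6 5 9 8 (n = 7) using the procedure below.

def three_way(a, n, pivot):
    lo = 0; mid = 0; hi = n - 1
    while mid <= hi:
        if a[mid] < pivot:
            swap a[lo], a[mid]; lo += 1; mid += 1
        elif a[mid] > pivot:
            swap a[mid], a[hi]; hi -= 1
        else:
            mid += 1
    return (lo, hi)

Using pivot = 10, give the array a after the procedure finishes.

4 8 6 5 9 10 11

lo=0 mid=0 hi=6
4<10: swap(0,0), lo=1 mid=1 ⇒ 4 10 11 6 5 9 8
10=10: mid=2
11>10: swap(2,6), hi=5 ⇒ 4 10 8 6 5 9 11
8<10: swap(1,2), lo=2 mid=3 ⇒ 4 8 10 6 5 9 11
6<10: swap(2,3), lo=3 mid=4 ⇒ 4 8 6 10 5 9 11
5<10: swap(3,4), lo=4 mid=5 ⇒ 4 8 6 5 10 9 11
9<10: swap(4,5), lo=5 mid=6 ⇒ 4 8 6 5 9 10 11
done. lo=5 hi=5; a=4 8 6 5 9 10 11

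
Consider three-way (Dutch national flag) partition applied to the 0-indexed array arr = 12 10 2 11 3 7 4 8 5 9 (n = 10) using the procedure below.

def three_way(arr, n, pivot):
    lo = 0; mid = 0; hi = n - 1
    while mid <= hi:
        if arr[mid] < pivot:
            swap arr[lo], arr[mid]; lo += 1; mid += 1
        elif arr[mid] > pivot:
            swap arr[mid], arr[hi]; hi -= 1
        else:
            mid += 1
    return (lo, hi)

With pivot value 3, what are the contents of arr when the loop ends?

lo=0 mid=0 hi=9
12>3: swap(0,9), hi=8 ⇒ 9 10 2 11 3 7 4 8 5 12
9>3: swap(0,8), hi=7 ⇒ 5 10 2 11 3 7 4 8 9 12
5>3: swap(0,7), hi=6 ⇒ 8 10 2 11 3 7 4 5 9 12
8>3: swap(0,6), hi=5 ⇒ 4 10 2 11 3 7 8 5 9 12
4>3: swap(0,5), hi=4 ⇒ 7 10 2 11 3 4 8 5 9 12
7>3: swap(0,4), hi=3 ⇒ 3 10 2 11 7 4 8 5 9 12
3=3: mid=1
10>3: swap(1,3), hi=2 ⇒ 3 11 2 10 7 4 8 5 9 12
11>3: swap(1,2), hi=1 ⇒ 3 2 11 10 7 4 8 5 9 12
2<3: swap(0,1), lo=1 mid=2 ⇒ 2 3 11 10 7 4 8 5 9 12
done. lo=1 hi=1; arr=2 3 11 10 7 4 8 5 9 12

2 3 11 10 7 4 8 5 9 12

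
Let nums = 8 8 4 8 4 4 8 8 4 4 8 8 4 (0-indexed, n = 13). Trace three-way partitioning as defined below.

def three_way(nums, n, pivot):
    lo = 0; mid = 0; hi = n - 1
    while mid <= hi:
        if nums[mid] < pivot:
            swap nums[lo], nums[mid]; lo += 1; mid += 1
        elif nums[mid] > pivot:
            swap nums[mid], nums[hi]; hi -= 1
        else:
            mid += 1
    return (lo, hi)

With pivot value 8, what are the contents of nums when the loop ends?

4 4 4 4 4 4 8 8 8 8 8 8 8

pivot = 8; lo=0, mid=0, hi=12
nums[mid]=8=8: mid=1
nums[mid]=8=8: mid=2
nums[mid]=4<8: swap nums[0],nums[2]; lo=1,mid=3 → 4 8 8 8 4 4 8 8 4 4 8 8 4
nums[mid]=8=8: mid=4
nums[mid]=4<8: swap nums[1],nums[4]; lo=2,mid=5 → 4 4 8 8 8 4 8 8 4 4 8 8 4
nums[mid]=4<8: swap nums[2],nums[5]; lo=3,mid=6 → 4 4 4 8 8 8 8 8 4 4 8 8 4
nums[mid]=8=8: mid=7
nums[mid]=8=8: mid=8
nums[mid]=4<8: swap nums[3],nums[8]; lo=4,mid=9 → 4 4 4 4 8 8 8 8 8 4 8 8 4
nums[mid]=4<8: swap nums[4],nums[9]; lo=5,mid=10 → 4 4 4 4 4 8 8 8 8 8 8 8 4
nums[mid]=8=8: mid=11
nums[mid]=8=8: mid=12
nums[mid]=4<8: swap nums[5],nums[12]; lo=6,mid=13 → 4 4 4 4 4 4 8 8 8 8 8 8 8
end: lo=6, hi=12; nums = 4 4 4 4 4 4 8 8 8 8 8 8 8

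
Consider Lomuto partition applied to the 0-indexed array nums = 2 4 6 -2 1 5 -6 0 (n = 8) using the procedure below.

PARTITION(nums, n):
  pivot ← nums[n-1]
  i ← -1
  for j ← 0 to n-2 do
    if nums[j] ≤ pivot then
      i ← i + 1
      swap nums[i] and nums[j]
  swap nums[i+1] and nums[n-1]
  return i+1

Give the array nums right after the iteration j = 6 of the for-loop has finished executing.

pivot=0, i=-1
j=0: 2>0, skip
j=1: 4>0, skip
j=2: 6>0, skip
j=3: -2≤0, i=0, swap(0,3) ⇒ -2 4 6 2 1 5 -6 0
j=4: 1>0, skip
j=5: 5>0, skip
j=6: -6≤0, i=1, swap(1,6) ⇒ -2 -6 6 2 1 5 4 0
(after j=6) nums = -2 -6 6 2 1 5 4 0

-2 -6 6 2 1 5 4 0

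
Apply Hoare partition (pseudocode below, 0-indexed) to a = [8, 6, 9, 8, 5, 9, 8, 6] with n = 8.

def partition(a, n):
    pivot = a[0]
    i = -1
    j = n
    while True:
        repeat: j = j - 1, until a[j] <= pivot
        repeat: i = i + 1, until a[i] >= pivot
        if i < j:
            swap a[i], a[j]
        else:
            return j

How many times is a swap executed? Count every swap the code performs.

3

pivot = a[0] = 8; i = -1, j = 8
j→7 (a[7]=6≤8), i→0 (a[0]=8≥8); i<j, swap → [6, 6, 9, 8, 5, 9, 8, 8]
j→6 (a[6]=8≤8), i→2 (a[2]=9≥8); i<j, swap → [6, 6, 8, 8, 5, 9, 9, 8]
j→4 (a[4]=5≤8), i→3 (a[3]=8≥8); i<j, swap → [6, 6, 8, 5, 8, 9, 9, 8]
j→3, i→4; i≥j, return j=3. a = [6, 6, 8, 5, 8, 9, 9, 8]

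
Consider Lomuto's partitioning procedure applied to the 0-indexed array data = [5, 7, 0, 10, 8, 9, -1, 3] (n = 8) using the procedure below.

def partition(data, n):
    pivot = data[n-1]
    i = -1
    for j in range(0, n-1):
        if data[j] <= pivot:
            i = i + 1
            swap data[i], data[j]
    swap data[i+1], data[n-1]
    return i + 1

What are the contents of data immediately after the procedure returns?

pivot=3, i=-1
j=0: 5>3, skip
j=1: 7>3, skip
j=2: 0≤3, i=0, swap(0,2) ⇒ [0, 7, 5, 10, 8, 9, -1, 3]
j=3: 10>3, skip
j=4: 8>3, skip
j=5: 9>3, skip
j=6: -1≤3, i=1, swap(1,6) ⇒ [0, -1, 5, 10, 8, 9, 7, 3]
swap(2,7) ⇒ [0, -1, 3, 10, 8, 9, 7, 5]; return 2

[0, -1, 3, 10, 8, 9, 7, 5]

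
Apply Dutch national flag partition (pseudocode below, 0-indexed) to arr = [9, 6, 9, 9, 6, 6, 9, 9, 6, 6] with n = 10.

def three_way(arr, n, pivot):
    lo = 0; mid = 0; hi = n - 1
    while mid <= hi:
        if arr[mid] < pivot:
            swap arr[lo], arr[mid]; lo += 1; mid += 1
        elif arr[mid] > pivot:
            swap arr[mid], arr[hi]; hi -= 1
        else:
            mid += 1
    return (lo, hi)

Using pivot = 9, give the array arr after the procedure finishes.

pivot = 9; lo=0, mid=0, hi=9
arr[mid]=9=9: mid=1
arr[mid]=6<9: swap arr[0],arr[1]; lo=1,mid=2 → [6, 9, 9, 9, 6, 6, 9, 9, 6, 6]
arr[mid]=9=9: mid=3
arr[mid]=9=9: mid=4
arr[mid]=6<9: swap arr[1],arr[4]; lo=2,mid=5 → [6, 6, 9, 9, 9, 6, 9, 9, 6, 6]
arr[mid]=6<9: swap arr[2],arr[5]; lo=3,mid=6 → [6, 6, 6, 9, 9, 9, 9, 9, 6, 6]
arr[mid]=9=9: mid=7
arr[mid]=9=9: mid=8
arr[mid]=6<9: swap arr[3],arr[8]; lo=4,mid=9 → [6, 6, 6, 6, 9, 9, 9, 9, 9, 6]
arr[mid]=6<9: swap arr[4],arr[9]; lo=5,mid=10 → [6, 6, 6, 6, 6, 9, 9, 9, 9, 9]
end: lo=5, hi=9; arr = [6, 6, 6, 6, 6, 9, 9, 9, 9, 9]

[6, 6, 6, 6, 6, 9, 9, 9, 9, 9]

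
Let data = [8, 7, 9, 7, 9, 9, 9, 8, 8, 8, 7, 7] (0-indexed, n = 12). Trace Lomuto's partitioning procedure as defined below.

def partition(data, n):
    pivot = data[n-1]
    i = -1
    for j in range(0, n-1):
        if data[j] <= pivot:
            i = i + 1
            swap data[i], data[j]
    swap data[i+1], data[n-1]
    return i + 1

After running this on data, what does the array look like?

[7, 7, 7, 7, 9, 9, 9, 8, 8, 8, 9, 8]

pivot = data[11] = 7; i = -1
j=0: data[0]=8 > 7 → no swap
j=1: data[1]=7 ≤ 7 → i=0, swap data[0],data[1] → [7, 8, 9, 7, 9, 9, 9, 8, 8, 8, 7, 7]
j=2: data[2]=9 > 7 → no swap
j=3: data[3]=7 ≤ 7 → i=1, swap data[1],data[3] → [7, 7, 9, 8, 9, 9, 9, 8, 8, 8, 7, 7]
j=4: data[4]=9 > 7 → no swap
j=5: data[5]=9 > 7 → no swap
j=6: data[6]=9 > 7 → no swap
j=7: data[7]=8 > 7 → no swap
j=8: data[8]=8 > 7 → no swap
j=9: data[9]=8 > 7 → no swap
j=10: data[10]=7 ≤ 7 → i=2, swap data[2],data[10] → [7, 7, 7, 8, 9, 9, 9, 8, 8, 8, 9, 7]
final swap data[3],data[11] → [7, 7, 7, 7, 9, 9, 9, 8, 8, 8, 9, 8]; return 3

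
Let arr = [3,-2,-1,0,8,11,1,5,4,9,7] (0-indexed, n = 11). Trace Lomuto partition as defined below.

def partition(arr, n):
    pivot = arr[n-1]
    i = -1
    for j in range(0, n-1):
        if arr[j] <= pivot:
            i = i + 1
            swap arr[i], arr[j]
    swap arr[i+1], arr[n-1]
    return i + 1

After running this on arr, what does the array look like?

pivot = arr[10] = 7; i = -1
j=0: arr[0]=3 ≤ 7 → i=0, swap arr[0],arr[0] (no change) → [3,-2,-1,0,8,11,1,5,4,9,7]
j=1: arr[1]=-2 ≤ 7 → i=1, swap arr[1],arr[1] (no change) → [3,-2,-1,0,8,11,1,5,4,9,7]
j=2: arr[2]=-1 ≤ 7 → i=2, swap arr[2],arr[2] (no change) → [3,-2,-1,0,8,11,1,5,4,9,7]
j=3: arr[3]=0 ≤ 7 → i=3, swap arr[3],arr[3] (no change) → [3,-2,-1,0,8,11,1,5,4,9,7]
j=4: arr[4]=8 > 7 → no swap
j=5: arr[5]=11 > 7 → no swap
j=6: arr[6]=1 ≤ 7 → i=4, swap arr[4],arr[6] → [3,-2,-1,0,1,11,8,5,4,9,7]
j=7: arr[7]=5 ≤ 7 → i=5, swap arr[5],arr[7] → [3,-2,-1,0,1,5,8,11,4,9,7]
j=8: arr[8]=4 ≤ 7 → i=6, swap arr[6],arr[8] → [3,-2,-1,0,1,5,4,11,8,9,7]
j=9: arr[9]=9 > 7 → no swap
final swap arr[7],arr[10] → [3,-2,-1,0,1,5,4,7,8,9,11]; return 7

[3,-2,-1,0,1,5,4,7,8,9,11]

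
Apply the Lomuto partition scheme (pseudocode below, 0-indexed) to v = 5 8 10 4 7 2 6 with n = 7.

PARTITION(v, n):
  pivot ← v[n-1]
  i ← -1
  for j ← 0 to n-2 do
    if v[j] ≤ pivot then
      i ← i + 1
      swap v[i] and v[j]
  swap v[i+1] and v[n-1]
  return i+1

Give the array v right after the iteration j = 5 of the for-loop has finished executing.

5 4 2 8 7 10 6

pivot = v[6] = 6; i = -1
j=0: v[0]=5 ≤ 6 → i=0, swap v[0],v[0] (no change) → 5 8 10 4 7 2 6
j=1: v[1]=8 > 6 → no swap
j=2: v[2]=10 > 6 → no swap
j=3: v[3]=4 ≤ 6 → i=1, swap v[1],v[3] → 5 4 10 8 7 2 6
j=4: v[4]=7 > 6 → no swap
j=5: v[5]=2 ≤ 6 → i=2, swap v[2],v[5] → 5 4 2 8 7 10 6
(after j=5) v = 5 4 2 8 7 10 6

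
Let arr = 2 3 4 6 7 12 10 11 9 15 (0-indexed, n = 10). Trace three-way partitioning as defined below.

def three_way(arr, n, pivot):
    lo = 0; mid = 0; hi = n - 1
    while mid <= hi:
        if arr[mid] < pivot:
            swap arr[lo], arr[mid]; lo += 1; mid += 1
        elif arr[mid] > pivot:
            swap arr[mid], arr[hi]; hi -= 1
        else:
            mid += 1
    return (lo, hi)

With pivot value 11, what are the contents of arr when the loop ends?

2 3 4 6 7 9 10 11 15 12

pivot = 11; lo=0, mid=0, hi=9
arr[mid]=2<11: swap arr[0],arr[0]; lo=1,mid=1 → 2 3 4 6 7 12 10 11 9 15
arr[mid]=3<11: swap arr[1],arr[1]; lo=2,mid=2 → 2 3 4 6 7 12 10 11 9 15
arr[mid]=4<11: swap arr[2],arr[2]; lo=3,mid=3 → 2 3 4 6 7 12 10 11 9 15
arr[mid]=6<11: swap arr[3],arr[3]; lo=4,mid=4 → 2 3 4 6 7 12 10 11 9 15
arr[mid]=7<11: swap arr[4],arr[4]; lo=5,mid=5 → 2 3 4 6 7 12 10 11 9 15
arr[mid]=12>11: swap arr[5],arr[9]; hi=8 → 2 3 4 6 7 15 10 11 9 12
arr[mid]=15>11: swap arr[5],arr[8]; hi=7 → 2 3 4 6 7 9 10 11 15 12
arr[mid]=9<11: swap arr[5],arr[5]; lo=6,mid=6 → 2 3 4 6 7 9 10 11 15 12
arr[mid]=10<11: swap arr[6],arr[6]; lo=7,mid=7 → 2 3 4 6 7 9 10 11 15 12
arr[mid]=11=11: mid=8
end: lo=7, hi=7; arr = 2 3 4 6 7 9 10 11 15 12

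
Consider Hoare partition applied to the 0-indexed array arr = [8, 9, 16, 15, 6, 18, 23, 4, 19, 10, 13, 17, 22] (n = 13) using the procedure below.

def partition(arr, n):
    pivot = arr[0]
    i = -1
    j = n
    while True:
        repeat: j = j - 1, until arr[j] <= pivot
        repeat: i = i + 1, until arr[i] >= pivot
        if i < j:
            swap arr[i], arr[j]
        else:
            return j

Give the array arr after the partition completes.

pivot = arr[0] = 8; i = -1, j = 13
j→7 (arr[7]=4≤8), i→0 (arr[0]=8≥8); i<j, swap → [4, 9, 16, 15, 6, 18, 23, 8, 19, 10, 13, 17, 22]
j→4 (arr[4]=6≤8), i→1 (arr[1]=9≥8); i<j, swap → [4, 6, 16, 15, 9, 18, 23, 8, 19, 10, 13, 17, 22]
j→1, i→2; i≥j, return j=1. arr = [4, 6, 16, 15, 9, 18, 23, 8, 19, 10, 13, 17, 22]

[4, 6, 16, 15, 9, 18, 23, 8, 19, 10, 13, 17, 22]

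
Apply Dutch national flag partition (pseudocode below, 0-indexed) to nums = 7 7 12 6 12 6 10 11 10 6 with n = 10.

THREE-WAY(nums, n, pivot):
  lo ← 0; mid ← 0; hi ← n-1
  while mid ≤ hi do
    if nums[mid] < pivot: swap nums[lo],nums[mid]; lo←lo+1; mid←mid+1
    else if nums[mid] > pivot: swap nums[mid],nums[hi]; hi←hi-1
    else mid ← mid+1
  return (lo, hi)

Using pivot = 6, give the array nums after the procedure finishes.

lo=0 mid=0 hi=9
7>6: swap(0,9), hi=8 ⇒ 6 7 12 6 12 6 10 11 10 7
6=6: mid=1
7>6: swap(1,8), hi=7 ⇒ 6 10 12 6 12 6 10 11 7 7
10>6: swap(1,7), hi=6 ⇒ 6 11 12 6 12 6 10 10 7 7
11>6: swap(1,6), hi=5 ⇒ 6 10 12 6 12 6 11 10 7 7
10>6: swap(1,5), hi=4 ⇒ 6 6 12 6 12 10 11 10 7 7
6=6: mid=2
12>6: swap(2,4), hi=3 ⇒ 6 6 12 6 12 10 11 10 7 7
12>6: swap(2,3), hi=2 ⇒ 6 6 6 12 12 10 11 10 7 7
6=6: mid=3
done. lo=0 hi=2; nums=6 6 6 12 12 10 11 10 7 7

6 6 6 12 12 10 11 10 7 7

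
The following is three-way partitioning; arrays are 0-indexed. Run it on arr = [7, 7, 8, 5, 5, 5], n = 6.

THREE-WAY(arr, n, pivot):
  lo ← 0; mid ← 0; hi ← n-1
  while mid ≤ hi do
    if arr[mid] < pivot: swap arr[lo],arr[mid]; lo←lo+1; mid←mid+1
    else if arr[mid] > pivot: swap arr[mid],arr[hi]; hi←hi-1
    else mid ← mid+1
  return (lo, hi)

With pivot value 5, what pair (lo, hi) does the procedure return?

pivot = 5; lo=0, mid=0, hi=5
arr[mid]=7>5: swap arr[0],arr[5]; hi=4 → [5, 7, 8, 5, 5, 7]
arr[mid]=5=5: mid=1
arr[mid]=7>5: swap arr[1],arr[4]; hi=3 → [5, 5, 8, 5, 7, 7]
arr[mid]=5=5: mid=2
arr[mid]=8>5: swap arr[2],arr[3]; hi=2 → [5, 5, 5, 8, 7, 7]
arr[mid]=5=5: mid=3
end: lo=0, hi=2; arr = [5, 5, 5, 8, 7, 7]

(0, 2)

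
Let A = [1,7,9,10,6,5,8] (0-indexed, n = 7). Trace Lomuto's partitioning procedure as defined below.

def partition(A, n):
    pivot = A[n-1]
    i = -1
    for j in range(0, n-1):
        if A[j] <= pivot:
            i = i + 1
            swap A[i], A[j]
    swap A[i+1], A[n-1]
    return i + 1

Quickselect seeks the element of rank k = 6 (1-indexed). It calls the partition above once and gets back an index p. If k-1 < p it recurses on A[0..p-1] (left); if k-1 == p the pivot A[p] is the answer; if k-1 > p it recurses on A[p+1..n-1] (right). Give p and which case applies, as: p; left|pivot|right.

pivot=8, i=-1
j=0: 1≤8, i=0, swap(0,0) ⇒ [1,7,9,10,6,5,8]
j=1: 7≤8, i=1, swap(1,1) ⇒ [1,7,9,10,6,5,8]
j=2: 9>8, skip
j=3: 10>8, skip
j=4: 6≤8, i=2, swap(2,4) ⇒ [1,7,6,10,9,5,8]
j=5: 5≤8, i=3, swap(3,5) ⇒ [1,7,6,5,9,10,8]
swap(4,6) ⇒ [1,7,6,5,8,10,9]; return 4
p = 4; k-1 = 5 > 4 ⇒ right

4; right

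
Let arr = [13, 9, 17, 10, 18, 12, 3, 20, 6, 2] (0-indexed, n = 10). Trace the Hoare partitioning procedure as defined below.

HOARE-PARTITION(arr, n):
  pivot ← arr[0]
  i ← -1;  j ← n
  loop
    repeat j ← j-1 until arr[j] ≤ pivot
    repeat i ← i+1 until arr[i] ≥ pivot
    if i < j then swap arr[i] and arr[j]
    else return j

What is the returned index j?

5

pivot = arr[0] = 13; i = -1, j = 10
j→9 (arr[9]=2≤13), i→0 (arr[0]=13≥13); i<j, swap → [2, 9, 17, 10, 18, 12, 3, 20, 6, 13]
j→8 (arr[8]=6≤13), i→2 (arr[2]=17≥13); i<j, swap → [2, 9, 6, 10, 18, 12, 3, 20, 17, 13]
j→6 (arr[6]=3≤13), i→4 (arr[4]=18≥13); i<j, swap → [2, 9, 6, 10, 3, 12, 18, 20, 17, 13]
j→5, i→6; i≥j, return j=5. arr = [2, 9, 6, 10, 3, 12, 18, 20, 17, 13]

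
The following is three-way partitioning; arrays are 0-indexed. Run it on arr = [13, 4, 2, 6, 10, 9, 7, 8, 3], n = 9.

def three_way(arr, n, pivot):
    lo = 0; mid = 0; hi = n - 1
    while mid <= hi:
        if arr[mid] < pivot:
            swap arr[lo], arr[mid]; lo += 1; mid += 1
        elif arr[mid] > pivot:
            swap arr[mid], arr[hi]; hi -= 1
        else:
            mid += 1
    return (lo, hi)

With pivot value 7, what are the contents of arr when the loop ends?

pivot = 7; lo=0, mid=0, hi=8
arr[mid]=13>7: swap arr[0],arr[8]; hi=7 → [3, 4, 2, 6, 10, 9, 7, 8, 13]
arr[mid]=3<7: swap arr[0],arr[0]; lo=1,mid=1 → [3, 4, 2, 6, 10, 9, 7, 8, 13]
arr[mid]=4<7: swap arr[1],arr[1]; lo=2,mid=2 → [3, 4, 2, 6, 10, 9, 7, 8, 13]
arr[mid]=2<7: swap arr[2],arr[2]; lo=3,mid=3 → [3, 4, 2, 6, 10, 9, 7, 8, 13]
arr[mid]=6<7: swap arr[3],arr[3]; lo=4,mid=4 → [3, 4, 2, 6, 10, 9, 7, 8, 13]
arr[mid]=10>7: swap arr[4],arr[7]; hi=6 → [3, 4, 2, 6, 8, 9, 7, 10, 13]
arr[mid]=8>7: swap arr[4],arr[6]; hi=5 → [3, 4, 2, 6, 7, 9, 8, 10, 13]
arr[mid]=7=7: mid=5
arr[mid]=9>7: swap arr[5],arr[5]; hi=4 → [3, 4, 2, 6, 7, 9, 8, 10, 13]
end: lo=4, hi=4; arr = [3, 4, 2, 6, 7, 9, 8, 10, 13]

[3, 4, 2, 6, 7, 9, 8, 10, 13]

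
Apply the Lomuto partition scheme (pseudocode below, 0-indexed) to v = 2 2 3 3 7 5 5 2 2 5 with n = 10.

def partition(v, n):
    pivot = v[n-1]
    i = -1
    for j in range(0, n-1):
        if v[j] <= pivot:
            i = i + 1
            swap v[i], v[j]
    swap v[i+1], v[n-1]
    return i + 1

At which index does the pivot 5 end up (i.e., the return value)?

pivot=5, i=-1
j=0: 2≤5, i=0, swap(0,0) ⇒ 2 2 3 3 7 5 5 2 2 5
j=1: 2≤5, i=1, swap(1,1) ⇒ 2 2 3 3 7 5 5 2 2 5
j=2: 3≤5, i=2, swap(2,2) ⇒ 2 2 3 3 7 5 5 2 2 5
j=3: 3≤5, i=3, swap(3,3) ⇒ 2 2 3 3 7 5 5 2 2 5
j=4: 7>5, skip
j=5: 5≤5, i=4, swap(4,5) ⇒ 2 2 3 3 5 7 5 2 2 5
j=6: 5≤5, i=5, swap(5,6) ⇒ 2 2 3 3 5 5 7 2 2 5
j=7: 2≤5, i=6, swap(6,7) ⇒ 2 2 3 3 5 5 2 7 2 5
j=8: 2≤5, i=7, swap(7,8) ⇒ 2 2 3 3 5 5 2 2 7 5
swap(8,9) ⇒ 2 2 3 3 5 5 2 2 5 7; return 8

8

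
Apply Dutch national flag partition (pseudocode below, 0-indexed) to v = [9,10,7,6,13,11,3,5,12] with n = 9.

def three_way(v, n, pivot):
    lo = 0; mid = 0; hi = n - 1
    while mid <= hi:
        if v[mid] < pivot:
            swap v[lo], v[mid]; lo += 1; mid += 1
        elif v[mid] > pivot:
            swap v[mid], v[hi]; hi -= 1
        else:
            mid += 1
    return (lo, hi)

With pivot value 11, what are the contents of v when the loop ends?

lo=0 mid=0 hi=8
9<11: swap(0,0), lo=1 mid=1 ⇒ [9,10,7,6,13,11,3,5,12]
10<11: swap(1,1), lo=2 mid=2 ⇒ [9,10,7,6,13,11,3,5,12]
7<11: swap(2,2), lo=3 mid=3 ⇒ [9,10,7,6,13,11,3,5,12]
6<11: swap(3,3), lo=4 mid=4 ⇒ [9,10,7,6,13,11,3,5,12]
13>11: swap(4,8), hi=7 ⇒ [9,10,7,6,12,11,3,5,13]
12>11: swap(4,7), hi=6 ⇒ [9,10,7,6,5,11,3,12,13]
5<11: swap(4,4), lo=5 mid=5 ⇒ [9,10,7,6,5,11,3,12,13]
11=11: mid=6
3<11: swap(5,6), lo=6 mid=7 ⇒ [9,10,7,6,5,3,11,12,13]
done. lo=6 hi=6; v=[9,10,7,6,5,3,11,12,13]

[9,10,7,6,5,3,11,12,13]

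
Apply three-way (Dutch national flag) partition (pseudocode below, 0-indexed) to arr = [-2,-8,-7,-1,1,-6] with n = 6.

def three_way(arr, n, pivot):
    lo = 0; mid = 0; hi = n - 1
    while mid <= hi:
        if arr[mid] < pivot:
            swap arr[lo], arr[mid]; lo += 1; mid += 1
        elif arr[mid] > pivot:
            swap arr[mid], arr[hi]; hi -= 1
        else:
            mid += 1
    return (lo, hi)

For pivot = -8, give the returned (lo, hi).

(0, 0)

pivot = -8; lo=0, mid=0, hi=5
arr[mid]=-2>-8: swap arr[0],arr[5]; hi=4 → [-6,-8,-7,-1,1,-2]
arr[mid]=-6>-8: swap arr[0],arr[4]; hi=3 → [1,-8,-7,-1,-6,-2]
arr[mid]=1>-8: swap arr[0],arr[3]; hi=2 → [-1,-8,-7,1,-6,-2]
arr[mid]=-1>-8: swap arr[0],arr[2]; hi=1 → [-7,-8,-1,1,-6,-2]
arr[mid]=-7>-8: swap arr[0],arr[1]; hi=0 → [-8,-7,-1,1,-6,-2]
arr[mid]=-8=-8: mid=1
end: lo=0, hi=0; arr = [-8,-7,-1,1,-6,-2]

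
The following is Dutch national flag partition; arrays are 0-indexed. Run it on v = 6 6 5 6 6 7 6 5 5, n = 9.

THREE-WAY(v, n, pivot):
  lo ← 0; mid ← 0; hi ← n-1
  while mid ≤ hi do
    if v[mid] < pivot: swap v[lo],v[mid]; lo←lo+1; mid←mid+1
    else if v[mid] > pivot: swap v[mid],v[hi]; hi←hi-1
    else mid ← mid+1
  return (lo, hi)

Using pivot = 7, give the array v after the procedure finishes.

lo=0 mid=0 hi=8
6<7: swap(0,0), lo=1 mid=1 ⇒ 6 6 5 6 6 7 6 5 5
6<7: swap(1,1), lo=2 mid=2 ⇒ 6 6 5 6 6 7 6 5 5
5<7: swap(2,2), lo=3 mid=3 ⇒ 6 6 5 6 6 7 6 5 5
6<7: swap(3,3), lo=4 mid=4 ⇒ 6 6 5 6 6 7 6 5 5
6<7: swap(4,4), lo=5 mid=5 ⇒ 6 6 5 6 6 7 6 5 5
7=7: mid=6
6<7: swap(5,6), lo=6 mid=7 ⇒ 6 6 5 6 6 6 7 5 5
5<7: swap(6,7), lo=7 mid=8 ⇒ 6 6 5 6 6 6 5 7 5
5<7: swap(7,8), lo=8 mid=9 ⇒ 6 6 5 6 6 6 5 5 7
done. lo=8 hi=8; v=6 6 5 6 6 6 5 5 7

6 6 5 6 6 6 5 5 7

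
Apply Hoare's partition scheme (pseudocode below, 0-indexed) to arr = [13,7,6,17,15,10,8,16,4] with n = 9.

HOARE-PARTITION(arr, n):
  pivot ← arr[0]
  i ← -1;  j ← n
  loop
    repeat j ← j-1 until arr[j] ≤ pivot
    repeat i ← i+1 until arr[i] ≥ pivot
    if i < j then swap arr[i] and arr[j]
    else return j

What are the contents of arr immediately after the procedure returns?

pivot = arr[0] = 13; i = -1, j = 9
j→8 (arr[8]=4≤13), i→0 (arr[0]=13≥13); i<j, swap → [4,7,6,17,15,10,8,16,13]
j→6 (arr[6]=8≤13), i→3 (arr[3]=17≥13); i<j, swap → [4,7,6,8,15,10,17,16,13]
j→5 (arr[5]=10≤13), i→4 (arr[4]=15≥13); i<j, swap → [4,7,6,8,10,15,17,16,13]
j→4, i→5; i≥j, return j=4. arr = [4,7,6,8,10,15,17,16,13]

[4,7,6,8,10,15,17,16,13]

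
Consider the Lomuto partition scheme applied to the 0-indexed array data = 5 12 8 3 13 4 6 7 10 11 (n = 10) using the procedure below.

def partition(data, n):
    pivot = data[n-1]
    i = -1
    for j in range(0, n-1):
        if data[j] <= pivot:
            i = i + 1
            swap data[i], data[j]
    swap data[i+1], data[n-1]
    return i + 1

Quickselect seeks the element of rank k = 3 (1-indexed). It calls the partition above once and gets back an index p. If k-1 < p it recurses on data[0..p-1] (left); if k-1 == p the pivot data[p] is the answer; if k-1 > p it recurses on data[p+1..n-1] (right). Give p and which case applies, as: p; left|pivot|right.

7; left

pivot = data[9] = 11; i = -1
j=0: data[0]=5 ≤ 11 → i=0, swap data[0],data[0] (no change) → 5 12 8 3 13 4 6 7 10 11
j=1: data[1]=12 > 11 → no swap
j=2: data[2]=8 ≤ 11 → i=1, swap data[1],data[2] → 5 8 12 3 13 4 6 7 10 11
j=3: data[3]=3 ≤ 11 → i=2, swap data[2],data[3] → 5 8 3 12 13 4 6 7 10 11
j=4: data[4]=13 > 11 → no swap
j=5: data[5]=4 ≤ 11 → i=3, swap data[3],data[5] → 5 8 3 4 13 12 6 7 10 11
j=6: data[6]=6 ≤ 11 → i=4, swap data[4],data[6] → 5 8 3 4 6 12 13 7 10 11
j=7: data[7]=7 ≤ 11 → i=5, swap data[5],data[7] → 5 8 3 4 6 7 13 12 10 11
j=8: data[8]=10 ≤ 11 → i=6, swap data[6],data[8] → 5 8 3 4 6 7 10 12 13 11
final swap data[7],data[9] → 5 8 3 4 6 7 10 11 13 12; return 7
p = 7; k-1 = 2 < 7 ⇒ left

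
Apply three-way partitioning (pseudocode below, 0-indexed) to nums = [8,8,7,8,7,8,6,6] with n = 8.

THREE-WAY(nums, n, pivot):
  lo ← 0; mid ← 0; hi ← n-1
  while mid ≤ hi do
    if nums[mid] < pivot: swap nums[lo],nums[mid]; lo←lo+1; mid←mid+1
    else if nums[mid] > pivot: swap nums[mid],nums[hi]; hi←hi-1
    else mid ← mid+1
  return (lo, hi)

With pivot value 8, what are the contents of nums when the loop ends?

[7,7,6,6,8,8,8,8]

lo=0 mid=0 hi=7
8=8: mid=1
8=8: mid=2
7<8: swap(0,2), lo=1 mid=3 ⇒ [7,8,8,8,7,8,6,6]
8=8: mid=4
7<8: swap(1,4), lo=2 mid=5 ⇒ [7,7,8,8,8,8,6,6]
8=8: mid=6
6<8: swap(2,6), lo=3 mid=7 ⇒ [7,7,6,8,8,8,8,6]
6<8: swap(3,7), lo=4 mid=8 ⇒ [7,7,6,6,8,8,8,8]
done. lo=4 hi=7; nums=[7,7,6,6,8,8,8,8]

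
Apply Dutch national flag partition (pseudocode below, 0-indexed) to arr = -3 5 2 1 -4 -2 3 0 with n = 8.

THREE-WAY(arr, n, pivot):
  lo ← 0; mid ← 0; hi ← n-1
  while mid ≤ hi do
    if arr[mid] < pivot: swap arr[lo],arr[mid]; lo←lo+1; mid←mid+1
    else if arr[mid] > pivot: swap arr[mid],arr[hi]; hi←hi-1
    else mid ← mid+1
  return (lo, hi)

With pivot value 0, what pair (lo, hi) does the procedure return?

lo=0 mid=0 hi=7
-3<0: swap(0,0), lo=1 mid=1 ⇒ -3 5 2 1 -4 -2 3 0
5>0: swap(1,7), hi=6 ⇒ -3 0 2 1 -4 -2 3 5
0=0: mid=2
2>0: swap(2,6), hi=5 ⇒ -3 0 3 1 -4 -2 2 5
3>0: swap(2,5), hi=4 ⇒ -3 0 -2 1 -4 3 2 5
-2<0: swap(1,2), lo=2 mid=3 ⇒ -3 -2 0 1 -4 3 2 5
1>0: swap(3,4), hi=3 ⇒ -3 -2 0 -4 1 3 2 5
-4<0: swap(2,3), lo=3 mid=4 ⇒ -3 -2 -4 0 1 3 2 5
done. lo=3 hi=3; arr=-3 -2 -4 0 1 3 2 5

(3, 3)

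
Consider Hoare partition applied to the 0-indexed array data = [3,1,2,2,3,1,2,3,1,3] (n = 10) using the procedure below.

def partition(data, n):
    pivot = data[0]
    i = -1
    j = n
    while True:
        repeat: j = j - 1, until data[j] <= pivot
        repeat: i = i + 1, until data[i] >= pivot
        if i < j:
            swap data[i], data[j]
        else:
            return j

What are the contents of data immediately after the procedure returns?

[3,1,2,2,1,1,2,3,3,3]

pivot = data[0] = 3; i = -1, j = 10
j→9 (data[9]=3≤3), i→0 (data[0]=3≥3); i<j, swap → [3,1,2,2,3,1,2,3,1,3]
j→8 (data[8]=1≤3), i→4 (data[4]=3≥3); i<j, swap → [3,1,2,2,1,1,2,3,3,3]
j→7, i→7; i≥j, return j=7. data = [3,1,2,2,1,1,2,3,3,3]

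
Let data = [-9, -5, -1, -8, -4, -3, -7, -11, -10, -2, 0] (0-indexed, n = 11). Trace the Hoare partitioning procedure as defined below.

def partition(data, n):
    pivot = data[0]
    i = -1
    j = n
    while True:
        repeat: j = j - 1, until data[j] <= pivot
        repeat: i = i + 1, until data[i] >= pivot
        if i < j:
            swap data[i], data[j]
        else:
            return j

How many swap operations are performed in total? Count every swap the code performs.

pivot = data[0] = -9; i = -1, j = 11
j→8 (data[8]=-10≤-9), i→0 (data[0]=-9≥-9); i<j, swap → [-10, -5, -1, -8, -4, -3, -7, -11, -9, -2, 0]
j→7 (data[7]=-11≤-9), i→1 (data[1]=-5≥-9); i<j, swap → [-10, -11, -1, -8, -4, -3, -7, -5, -9, -2, 0]
j→1, i→2; i≥j, return j=1. data = [-10, -11, -1, -8, -4, -3, -7, -5, -9, -2, 0]

2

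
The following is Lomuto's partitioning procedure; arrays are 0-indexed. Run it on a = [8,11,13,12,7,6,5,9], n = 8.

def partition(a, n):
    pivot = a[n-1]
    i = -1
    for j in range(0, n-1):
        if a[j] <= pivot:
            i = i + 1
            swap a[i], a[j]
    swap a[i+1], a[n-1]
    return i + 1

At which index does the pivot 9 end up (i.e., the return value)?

pivot=9, i=-1
j=0: 8≤9, i=0, swap(0,0) ⇒ [8,11,13,12,7,6,5,9]
j=1: 11>9, skip
j=2: 13>9, skip
j=3: 12>9, skip
j=4: 7≤9, i=1, swap(1,4) ⇒ [8,7,13,12,11,6,5,9]
j=5: 6≤9, i=2, swap(2,5) ⇒ [8,7,6,12,11,13,5,9]
j=6: 5≤9, i=3, swap(3,6) ⇒ [8,7,6,5,11,13,12,9]
swap(4,7) ⇒ [8,7,6,5,9,13,12,11]; return 4

4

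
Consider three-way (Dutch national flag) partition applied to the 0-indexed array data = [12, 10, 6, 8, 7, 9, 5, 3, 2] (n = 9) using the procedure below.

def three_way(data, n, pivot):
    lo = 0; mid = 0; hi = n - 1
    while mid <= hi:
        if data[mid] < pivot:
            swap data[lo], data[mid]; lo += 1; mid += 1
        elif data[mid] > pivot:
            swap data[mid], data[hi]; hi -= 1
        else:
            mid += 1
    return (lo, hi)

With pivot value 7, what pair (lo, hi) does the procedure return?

(4, 4)

pivot = 7; lo=0, mid=0, hi=8
data[mid]=12>7: swap data[0],data[8]; hi=7 → [2, 10, 6, 8, 7, 9, 5, 3, 12]
data[mid]=2<7: swap data[0],data[0]; lo=1,mid=1 → [2, 10, 6, 8, 7, 9, 5, 3, 12]
data[mid]=10>7: swap data[1],data[7]; hi=6 → [2, 3, 6, 8, 7, 9, 5, 10, 12]
data[mid]=3<7: swap data[1],data[1]; lo=2,mid=2 → [2, 3, 6, 8, 7, 9, 5, 10, 12]
data[mid]=6<7: swap data[2],data[2]; lo=3,mid=3 → [2, 3, 6, 8, 7, 9, 5, 10, 12]
data[mid]=8>7: swap data[3],data[6]; hi=5 → [2, 3, 6, 5, 7, 9, 8, 10, 12]
data[mid]=5<7: swap data[3],data[3]; lo=4,mid=4 → [2, 3, 6, 5, 7, 9, 8, 10, 12]
data[mid]=7=7: mid=5
data[mid]=9>7: swap data[5],data[5]; hi=4 → [2, 3, 6, 5, 7, 9, 8, 10, 12]
end: lo=4, hi=4; data = [2, 3, 6, 5, 7, 9, 8, 10, 12]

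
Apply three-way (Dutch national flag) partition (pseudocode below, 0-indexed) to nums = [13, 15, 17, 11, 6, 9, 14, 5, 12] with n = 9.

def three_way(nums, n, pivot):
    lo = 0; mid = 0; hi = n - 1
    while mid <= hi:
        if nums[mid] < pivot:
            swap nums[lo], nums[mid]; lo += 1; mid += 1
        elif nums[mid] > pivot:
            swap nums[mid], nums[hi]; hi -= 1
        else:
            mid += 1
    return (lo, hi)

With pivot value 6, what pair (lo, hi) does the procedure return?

(1, 1)

pivot = 6; lo=0, mid=0, hi=8
nums[mid]=13>6: swap nums[0],nums[8]; hi=7 → [12, 15, 17, 11, 6, 9, 14, 5, 13]
nums[mid]=12>6: swap nums[0],nums[7]; hi=6 → [5, 15, 17, 11, 6, 9, 14, 12, 13]
nums[mid]=5<6: swap nums[0],nums[0]; lo=1,mid=1 → [5, 15, 17, 11, 6, 9, 14, 12, 13]
nums[mid]=15>6: swap nums[1],nums[6]; hi=5 → [5, 14, 17, 11, 6, 9, 15, 12, 13]
nums[mid]=14>6: swap nums[1],nums[5]; hi=4 → [5, 9, 17, 11, 6, 14, 15, 12, 13]
nums[mid]=9>6: swap nums[1],nums[4]; hi=3 → [5, 6, 17, 11, 9, 14, 15, 12, 13]
nums[mid]=6=6: mid=2
nums[mid]=17>6: swap nums[2],nums[3]; hi=2 → [5, 6, 11, 17, 9, 14, 15, 12, 13]
nums[mid]=11>6: swap nums[2],nums[2]; hi=1 → [5, 6, 11, 17, 9, 14, 15, 12, 13]
end: lo=1, hi=1; nums = [5, 6, 11, 17, 9, 14, 15, 12, 13]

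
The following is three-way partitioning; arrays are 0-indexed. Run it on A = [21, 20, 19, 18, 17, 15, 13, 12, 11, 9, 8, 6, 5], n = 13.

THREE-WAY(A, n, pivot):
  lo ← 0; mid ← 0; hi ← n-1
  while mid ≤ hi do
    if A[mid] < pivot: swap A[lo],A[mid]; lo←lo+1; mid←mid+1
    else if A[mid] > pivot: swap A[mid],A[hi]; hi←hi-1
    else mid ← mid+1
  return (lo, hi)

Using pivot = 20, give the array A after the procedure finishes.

lo=0 mid=0 hi=12
21>20: swap(0,12), hi=11 ⇒ [5, 20, 19, 18, 17, 15, 13, 12, 11, 9, 8, 6, 21]
5<20: swap(0,0), lo=1 mid=1 ⇒ [5, 20, 19, 18, 17, 15, 13, 12, 11, 9, 8, 6, 21]
20=20: mid=2
19<20: swap(1,2), lo=2 mid=3 ⇒ [5, 19, 20, 18, 17, 15, 13, 12, 11, 9, 8, 6, 21]
18<20: swap(2,3), lo=3 mid=4 ⇒ [5, 19, 18, 20, 17, 15, 13, 12, 11, 9, 8, 6, 21]
17<20: swap(3,4), lo=4 mid=5 ⇒ [5, 19, 18, 17, 20, 15, 13, 12, 11, 9, 8, 6, 21]
15<20: swap(4,5), lo=5 mid=6 ⇒ [5, 19, 18, 17, 15, 20, 13, 12, 11, 9, 8, 6, 21]
13<20: swap(5,6), lo=6 mid=7 ⇒ [5, 19, 18, 17, 15, 13, 20, 12, 11, 9, 8, 6, 21]
12<20: swap(6,7), lo=7 mid=8 ⇒ [5, 19, 18, 17, 15, 13, 12, 20, 11, 9, 8, 6, 21]
11<20: swap(7,8), lo=8 mid=9 ⇒ [5, 19, 18, 17, 15, 13, 12, 11, 20, 9, 8, 6, 21]
9<20: swap(8,9), lo=9 mid=10 ⇒ [5, 19, 18, 17, 15, 13, 12, 11, 9, 20, 8, 6, 21]
8<20: swap(9,10), lo=10 mid=11 ⇒ [5, 19, 18, 17, 15, 13, 12, 11, 9, 8, 20, 6, 21]
6<20: swap(10,11), lo=11 mid=12 ⇒ [5, 19, 18, 17, 15, 13, 12, 11, 9, 8, 6, 20, 21]
done. lo=11 hi=11; A=[5, 19, 18, 17, 15, 13, 12, 11, 9, 8, 6, 20, 21]

[5, 19, 18, 17, 15, 13, 12, 11, 9, 8, 6, 20, 21]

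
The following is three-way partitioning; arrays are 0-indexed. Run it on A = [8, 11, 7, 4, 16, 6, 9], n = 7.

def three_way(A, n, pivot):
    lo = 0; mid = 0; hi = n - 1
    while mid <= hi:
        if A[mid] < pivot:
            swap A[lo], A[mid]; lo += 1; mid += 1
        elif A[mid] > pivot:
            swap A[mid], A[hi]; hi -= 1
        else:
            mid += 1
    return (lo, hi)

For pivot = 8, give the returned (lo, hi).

pivot = 8; lo=0, mid=0, hi=6
A[mid]=8=8: mid=1
A[mid]=11>8: swap A[1],A[6]; hi=5 → [8, 9, 7, 4, 16, 6, 11]
A[mid]=9>8: swap A[1],A[5]; hi=4 → [8, 6, 7, 4, 16, 9, 11]
A[mid]=6<8: swap A[0],A[1]; lo=1,mid=2 → [6, 8, 7, 4, 16, 9, 11]
A[mid]=7<8: swap A[1],A[2]; lo=2,mid=3 → [6, 7, 8, 4, 16, 9, 11]
A[mid]=4<8: swap A[2],A[3]; lo=3,mid=4 → [6, 7, 4, 8, 16, 9, 11]
A[mid]=16>8: swap A[4],A[4]; hi=3 → [6, 7, 4, 8, 16, 9, 11]
end: lo=3, hi=3; A = [6, 7, 4, 8, 16, 9, 11]

(3, 3)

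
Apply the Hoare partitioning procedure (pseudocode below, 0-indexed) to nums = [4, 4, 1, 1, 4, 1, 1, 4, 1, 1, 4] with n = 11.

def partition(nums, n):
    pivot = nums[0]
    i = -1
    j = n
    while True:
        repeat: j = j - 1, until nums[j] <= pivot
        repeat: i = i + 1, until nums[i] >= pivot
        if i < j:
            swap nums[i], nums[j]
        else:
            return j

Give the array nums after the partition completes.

pivot=4
j stops at 10 (4), i stops at 0 (4); swap ⇒ [4, 4, 1, 1, 4, 1, 1, 4, 1, 1, 4]
j stops at 9 (1), i stops at 1 (4); swap ⇒ [4, 1, 1, 1, 4, 1, 1, 4, 1, 4, 4]
j stops at 8 (1), i stops at 4 (4); swap ⇒ [4, 1, 1, 1, 1, 1, 1, 4, 4, 4, 4]
j stops at 7, i stops at 7; i≥j ⇒ return 7. nums=[4, 1, 1, 1, 1, 1, 1, 4, 4, 4, 4]

[4, 1, 1, 1, 1, 1, 1, 4, 4, 4, 4]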